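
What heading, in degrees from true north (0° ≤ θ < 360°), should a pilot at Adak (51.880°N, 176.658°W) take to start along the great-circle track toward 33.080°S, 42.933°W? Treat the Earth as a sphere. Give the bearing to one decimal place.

Δλ = -42.933 − -176.658 = 133.725°.
θ = atan2( sin Δλ · cos φ₂ , cos φ₁ · sin φ₂ − sin φ₁ · cos φ₂ · cos Δλ )
  = atan2(0.60553, 0.11870) = 78.909° → normalised to [0°, 360°): 78.909°.

78.9°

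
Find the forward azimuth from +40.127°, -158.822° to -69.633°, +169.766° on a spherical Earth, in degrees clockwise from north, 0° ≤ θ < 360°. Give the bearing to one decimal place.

Δλ = 169.766 − -158.822 = 328.588°; wrapped into (−180°, 180°]: -31.412°.
θ = atan2( sin Δλ · cos φ₂ , cos φ₁ · sin φ₂ − sin φ₁ · cos φ₂ · cos Δλ )
  = atan2(-0.18139, -0.90824) = -168.706° → normalised to [0°, 360°): 191.294°.

191.3°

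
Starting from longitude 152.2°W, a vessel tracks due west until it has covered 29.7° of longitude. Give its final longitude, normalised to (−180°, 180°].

Start at -152.2°; shift −29.7° → -181.9°.
-181.9° lies outside (−180°, 180°]; add 360° → +178.1°.

178.1°E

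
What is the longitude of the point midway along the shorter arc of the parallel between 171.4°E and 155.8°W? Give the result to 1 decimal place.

172.2°W

Signed shortest Δλ from +171.4° to -155.8° is +32.8°.
Midpoint longitude = +171.4° + (+32.8°)/2 = +171.4° + 16.4° = +187.8°.
Normalise into (−180°, 180°]: -172.2°.
(The naïve average (+171.4 + -155.8)/2 = 7.8° is on the wrong side of the globe.)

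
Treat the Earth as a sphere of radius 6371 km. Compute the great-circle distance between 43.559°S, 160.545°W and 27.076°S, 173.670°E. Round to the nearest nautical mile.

Δλ = 173.670 − -160.545 = 334.215°; wrapped into (−180°, 180°]: -25.785°.
Δφ = -27.076 − -43.559 = 16.483°.
a = sin²(Δφ/2) + cos φ₁ · cos φ₂ · sin²(Δλ/2) = 0.052671.
c = 2·atan2(√a, √(1−a)) = 0.46313 rad → d = 6371·c ≈ 2950.60 km ≈ 1593.20 nmi.

1593 nmi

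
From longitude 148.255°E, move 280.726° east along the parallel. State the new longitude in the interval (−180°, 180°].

68.981°E

Start at +148.255°; shift +280.726° → +428.981°.
+428.981° lies outside (−180°, 180°]; subtract 360° → +68.981°.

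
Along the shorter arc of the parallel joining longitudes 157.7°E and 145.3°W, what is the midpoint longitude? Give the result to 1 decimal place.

Signed shortest Δλ from +157.7° to -145.3° is +57.0°.
Midpoint longitude = +157.7° + (+57.0°)/2 = +157.7° + 28.5° = +186.2°.
Normalise into (−180°, 180°]: -173.8°.
(The naïve average (+157.7 + -145.3)/2 = 6.2° is on the wrong side of the globe.)

173.8°W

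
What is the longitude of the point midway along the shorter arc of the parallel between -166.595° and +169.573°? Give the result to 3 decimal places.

Signed shortest Δλ from -166.595° to +169.573° is -23.832°.
Midpoint longitude = -166.595° + (-23.832°)/2 = -166.595° − 11.916° = -178.511°.
(The naïve average (-166.595 + +169.573)/2 = 1.489° is on the wrong side of the globe.)

-178.511°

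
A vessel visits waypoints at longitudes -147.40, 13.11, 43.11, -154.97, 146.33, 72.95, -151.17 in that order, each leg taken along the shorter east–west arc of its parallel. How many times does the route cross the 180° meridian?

Leg 1: -147.40° → +13.11°, shortest Δλ = 160.51° (east) — does not cross 180°.
Leg 2: +13.11° → +43.11°, shortest Δλ = 30.0° (east) — does not cross 180°.
Leg 3: +43.11° → -154.97°, shortest Δλ = 161.92° (east) — crosses 180°.
Leg 4: -154.97° → +146.33°, shortest Δλ = -58.7° (west) — crosses 180°.
Leg 5: +146.33° → +72.95°, shortest Δλ = -73.38° (west) — does not cross 180°.
Leg 6: +72.95° → -151.17°, shortest Δλ = 135.88° (east) — crosses 180°.
Total crossings: 3.

3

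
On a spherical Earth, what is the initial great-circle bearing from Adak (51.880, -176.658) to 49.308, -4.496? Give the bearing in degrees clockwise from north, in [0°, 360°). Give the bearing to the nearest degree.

5°

Δλ = -4.496 − -176.658 = 172.162°.
θ = atan2( sin Δλ · cos φ₂ , cos φ₁ · sin φ₂ − sin φ₁ · cos φ₂ · cos Δλ )
  = atan2(0.08891, 0.97620) = 5.204° → normalised to [0°, 360°): 5.204°.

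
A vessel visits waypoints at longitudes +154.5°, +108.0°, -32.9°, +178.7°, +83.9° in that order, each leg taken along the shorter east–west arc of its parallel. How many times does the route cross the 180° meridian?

Leg 1: +154.5° → +108.0°, shortest Δλ = -46.5° (west) — does not cross 180°.
Leg 2: +108.0° → -32.9°, shortest Δλ = -140.9° (west) — does not cross 180°.
Leg 3: -32.9° → +178.7°, shortest Δλ = -148.4° (west) — crosses 180°.
Leg 4: +178.7° → +83.9°, shortest Δλ = -94.8° (west) — does not cross 180°.
Total crossings: 1.

1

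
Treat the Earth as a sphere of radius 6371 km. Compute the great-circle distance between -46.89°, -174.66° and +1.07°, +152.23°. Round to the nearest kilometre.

6231 km

Δλ = 152.23 − -174.66 = 326.89°; wrapped into (−180°, 180°]: -33.11°.
Δφ = 1.07 − -46.89 = 47.96°.
a = sin²(Δφ/2) + cos φ₁ · cos φ₂ · sin²(Δλ/2) = 0.220650.
c = 2·atan2(√a, √(1−a)) = 0.97798 rad → d = 6371·c ≈ 6230.70 km.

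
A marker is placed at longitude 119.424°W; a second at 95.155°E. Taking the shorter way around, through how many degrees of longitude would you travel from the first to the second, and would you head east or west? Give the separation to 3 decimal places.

Raw difference: 95.155 − -119.424 = 214.579°.
Normalise into (−180°, 180°]: 214.579° − 360° = -145.421°.
Negative ⇒ the second point lies to the west; separation 145.421°.

145.421° west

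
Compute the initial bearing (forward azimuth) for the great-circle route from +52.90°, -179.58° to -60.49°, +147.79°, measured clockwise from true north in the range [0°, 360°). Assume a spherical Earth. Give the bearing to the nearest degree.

197°

Δλ = 147.79 − -179.58 = 327.37°; wrapped into (−180°, 180°]: -32.63°.
θ = atan2( sin Δλ · cos φ₂ , cos φ₁ · sin φ₂ − sin φ₁ · cos φ₂ · cos Δλ )
  = atan2(-0.26560, -0.85582) = -162.758° → normalised to [0°, 360°): 197.242°.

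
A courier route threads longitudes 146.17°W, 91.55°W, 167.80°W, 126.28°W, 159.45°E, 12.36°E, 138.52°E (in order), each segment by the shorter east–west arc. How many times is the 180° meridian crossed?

1

Leg 1: -146.17° → -91.55°, shortest Δλ = 54.62° (east) — does not cross 180°.
Leg 2: -91.55° → -167.80°, shortest Δλ = -76.25° (west) — does not cross 180°.
Leg 3: -167.80° → -126.28°, shortest Δλ = 41.52° (east) — does not cross 180°.
Leg 4: -126.28° → +159.45°, shortest Δλ = -74.27° (west) — crosses 180°.
Leg 5: +159.45° → +12.36°, shortest Δλ = -147.09° (west) — does not cross 180°.
Leg 6: +12.36° → +138.52°, shortest Δλ = 126.16° (east) — does not cross 180°.
Total crossings: 1.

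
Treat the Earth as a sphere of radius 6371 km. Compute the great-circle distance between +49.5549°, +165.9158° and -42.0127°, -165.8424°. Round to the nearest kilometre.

10548 km

Δλ = -165.8424 − 165.9158 = -331.7582°; wrapped into (−180°, 180°]: 28.2418°.
Δφ = -42.0127 − 49.5549 = -91.5676°.
a = sin²(Δφ/2) + cos φ₁ · cos φ₂ · sin²(Δλ/2) = 0.542367.
c = 2·atan2(√a, √(1−a)) = 1.65563 rad → d = 6371·c ≈ 10548.03 km.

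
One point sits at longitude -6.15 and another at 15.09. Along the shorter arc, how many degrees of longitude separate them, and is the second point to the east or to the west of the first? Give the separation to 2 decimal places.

21.24° east

Raw difference: 15.09 − -6.15 = 21.24°.
Normalise into (−180°, 180°]: 21.24° stays 21.24°.
Positive ⇒ the second point lies to the east; separation 21.24°.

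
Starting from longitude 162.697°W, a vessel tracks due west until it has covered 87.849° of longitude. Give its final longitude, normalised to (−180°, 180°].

Start at -162.697°; shift −87.849° → -250.546°.
-250.546° lies outside (−180°, 180°]; add 360° → +109.454°.

109.454°E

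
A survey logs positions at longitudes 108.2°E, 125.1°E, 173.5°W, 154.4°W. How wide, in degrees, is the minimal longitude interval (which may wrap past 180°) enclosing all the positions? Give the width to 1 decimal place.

97.4°

Sort the longitudes: -173.5°, -154.4°, +108.2°, +125.1°.
Eastward gaps between consecutive values (wrapping around): 19.1°, 262.6°, 16.9°, 61.4°.
Largest gap = 262.6° ⇒ minimal covering band is its complement: 360° − 262.6° = 97.4°.
Band runs from +108.2° eastward to -154.4°, crossing the antimeridian.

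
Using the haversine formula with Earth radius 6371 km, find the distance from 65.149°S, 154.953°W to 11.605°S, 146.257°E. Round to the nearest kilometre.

Δλ = 146.257 − -154.953 = 301.210°; wrapped into (−180°, 180°]: -58.790°.
Δφ = -11.605 − -65.149 = 53.544°.
a = sin²(Δφ/2) + cos φ₁ · cos φ₂ · sin²(Δλ/2) = 0.302073.
c = 2·atan2(√a, √(1−a)) = 1.16380 rad → d = 6371·c ≈ 7414.57 km.

7415 km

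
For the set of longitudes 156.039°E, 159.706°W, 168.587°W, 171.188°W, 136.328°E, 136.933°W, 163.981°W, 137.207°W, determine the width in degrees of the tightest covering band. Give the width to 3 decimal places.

86.739°

Sort the longitudes: -171.188°, -168.587°, -163.981°, -159.706°, -137.207°, -136.933°, +136.328°, +156.039°.
Eastward gaps between consecutive values (wrapping around): 2.601°, 4.606°, 4.275°, 22.499°, 0.274°, 273.261°, 19.711°, 32.773°.
Largest gap = 273.261° ⇒ minimal covering band is its complement: 360° − 273.261° = 86.739°.
Band runs from +136.328° eastward to -136.933°, crossing the antimeridian.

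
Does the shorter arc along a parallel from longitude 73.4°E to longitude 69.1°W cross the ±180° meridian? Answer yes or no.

No

Signed shortest Δλ = ((-69.1 − 73.4 + 180) mod 360) − 180 = -142.5°.
Going west by 142.5° from +73.4° reaches -69.1° without touching 180°.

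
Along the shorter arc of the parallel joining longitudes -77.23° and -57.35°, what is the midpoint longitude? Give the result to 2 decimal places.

-67.29°

Signed shortest Δλ from -77.23° to -57.35° is +19.88°.
Midpoint longitude = -77.23° + (+19.88°)/2 = -77.23° + 9.94° = -67.29°.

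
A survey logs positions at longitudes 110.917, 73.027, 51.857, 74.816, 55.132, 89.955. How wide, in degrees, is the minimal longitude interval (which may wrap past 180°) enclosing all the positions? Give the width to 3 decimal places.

Sort the longitudes: +51.857°, +55.132°, +73.027°, +74.816°, +89.955°, +110.917°.
Eastward gaps between consecutive values (wrapping around): 3.275°, 17.895°, 1.789°, 15.139°, 20.962°, 300.940°.
Largest gap = 300.940° ⇒ minimal covering band is its complement: 360° − 300.940° = 59.060°.
Band runs from +51.857° eastward to +110.917°.

59.060°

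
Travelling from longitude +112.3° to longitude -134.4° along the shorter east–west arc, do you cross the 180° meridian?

Yes

Naïve |-134.4 − 112.3| = 246.7° > 180°, so the shorter arc goes the other way round — across 180°.
Signed shortest Δλ = ((-134.4 − 112.3 + 180) mod 360) − 180 = 113.3°.
Going east by 113.3° from +112.3° passes through 180° before reaching -134.4°.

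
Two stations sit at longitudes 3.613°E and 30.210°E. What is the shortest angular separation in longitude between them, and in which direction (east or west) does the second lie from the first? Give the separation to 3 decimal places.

26.597° east

Raw difference: 30.210 − 3.613 = 26.597°.
Normalise into (−180°, 180°]: 26.597° stays 26.597°.
Positive ⇒ the second point lies to the east; separation 26.597°.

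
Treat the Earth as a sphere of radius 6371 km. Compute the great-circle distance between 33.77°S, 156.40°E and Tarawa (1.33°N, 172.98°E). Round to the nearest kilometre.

Δλ = 172.98 − 156.40 = 16.58°.
Δφ = 1.33 − -33.77 = 35.10°.
a = sin²(Δφ/2) + cos φ₁ · cos φ₂ · sin²(Δλ/2) = 0.108202.
c = 2·atan2(√a, √(1−a)) = 0.67036 rad → d = 6371·c ≈ 4270.88 km.

4271 km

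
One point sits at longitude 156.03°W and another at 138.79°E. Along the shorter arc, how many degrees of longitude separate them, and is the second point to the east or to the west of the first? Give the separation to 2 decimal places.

65.18° west

Raw difference: 138.79 − -156.03 = 294.82°.
Normalise into (−180°, 180°]: 294.82° − 360° = -65.18°.
Negative ⇒ the second point lies to the west; separation 65.18°.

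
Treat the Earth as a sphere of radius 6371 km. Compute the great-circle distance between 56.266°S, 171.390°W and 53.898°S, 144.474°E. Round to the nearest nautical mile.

Δλ = 144.474 − -171.390 = 315.864°; wrapped into (−180°, 180°]: -44.136°.
Δφ = -53.898 − -56.266 = 2.368°.
a = sin²(Δφ/2) + cos φ₁ · cos φ₂ · sin²(Δλ/2) = 0.046616.
c = 2·atan2(√a, √(1−a)) = 0.43524 rad → d = 6371·c ≈ 2772.92 km ≈ 1497.26 nmi.

1497 nmi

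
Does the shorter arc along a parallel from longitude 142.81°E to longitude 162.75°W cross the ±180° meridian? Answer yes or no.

Naïve |-162.75 − 142.81| = 305.56° > 180°, so the shorter arc goes the other way round — across 180°.
Signed shortest Δλ = ((-162.75 − 142.81 + 180) mod 360) − 180 = 54.44°.
Going east by 54.44° from +142.81° passes through 180° before reaching -162.75°.

Yes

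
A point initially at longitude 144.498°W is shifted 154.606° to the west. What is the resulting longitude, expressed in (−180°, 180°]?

Start at -144.498°; shift −154.606° → -299.104°.
-299.104° lies outside (−180°, 180°]; add 360° → +60.896°.

60.896°E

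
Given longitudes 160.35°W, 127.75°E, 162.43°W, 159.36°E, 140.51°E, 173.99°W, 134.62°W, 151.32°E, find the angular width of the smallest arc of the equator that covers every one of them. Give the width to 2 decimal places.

97.63°

Sort the longitudes: -173.99°, -162.43°, -160.35°, -134.62°, +127.75°, +140.51°, +151.32°, +159.36°.
Eastward gaps between consecutive values (wrapping around): 11.56°, 2.08°, 25.73°, 262.37°, 12.76°, 10.81°, 8.04°, 26.65°.
Largest gap = 262.37° ⇒ minimal covering band is its complement: 360° − 262.37° = 97.63°.
Band runs from +127.75° eastward to -134.62°, crossing the antimeridian.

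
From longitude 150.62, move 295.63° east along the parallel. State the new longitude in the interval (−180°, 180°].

Start at +150.62°; shift +295.63° → +446.25°.
+446.25° lies outside (−180°, 180°]; subtract 360° → +86.25°.

+86.25°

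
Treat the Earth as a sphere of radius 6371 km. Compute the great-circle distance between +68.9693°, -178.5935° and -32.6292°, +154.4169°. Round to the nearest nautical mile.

6216 nmi

Δλ = 154.4169 − -178.5935 = 333.0104°; wrapped into (−180°, 180°]: -26.9896°.
Δφ = -32.6292 − 68.9693 = -101.5985°.
a = sin²(Δφ/2) + cos φ₁ · cos φ₂ · sin²(Δλ/2) = 0.616984.
c = 2·atan2(√a, √(1−a)) = 1.80695 rad → d = 6371·c ≈ 11512.10 km ≈ 6216.04 nmi.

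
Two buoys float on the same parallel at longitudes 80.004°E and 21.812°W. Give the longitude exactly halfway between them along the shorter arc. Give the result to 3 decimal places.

Signed shortest Δλ from +80.004° to -21.812° is -101.816°.
Midpoint longitude = +80.004° + (-101.816°)/2 = +80.004° − 50.908° = +29.096°.

29.096°E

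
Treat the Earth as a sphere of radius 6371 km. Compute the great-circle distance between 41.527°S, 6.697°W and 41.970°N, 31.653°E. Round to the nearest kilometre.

10051 km

Δλ = 31.653 − -6.697 = 38.350°.
Δφ = 41.970 − -41.527 = 83.497°.
a = sin²(Δφ/2) + cos φ₁ · cos φ₂ · sin²(Δλ/2) = 0.503421.
c = 2·atan2(√a, √(1−a)) = 1.57764 rad → d = 6371·c ≈ 10051.14 km.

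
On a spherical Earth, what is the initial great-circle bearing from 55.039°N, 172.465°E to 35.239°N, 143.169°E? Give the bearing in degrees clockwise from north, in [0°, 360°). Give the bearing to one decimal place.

237.7°

Δλ = 143.169 − 172.465 = -29.296°.
θ = atan2( sin Δλ · cos φ₂ , cos φ₁ · sin φ₂ − sin φ₁ · cos φ₂ · cos Δλ )
  = atan2(-0.39965, -0.25313) = -122.349° → normalised to [0°, 360°): 237.651°.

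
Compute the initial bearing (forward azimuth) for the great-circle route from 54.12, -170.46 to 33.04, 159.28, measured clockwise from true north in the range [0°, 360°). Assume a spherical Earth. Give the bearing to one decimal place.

Δλ = 159.28 − -170.46 = 329.74°; wrapped into (−180°, 180°]: -30.26°.
θ = atan2( sin Δλ · cos φ₂ , cos φ₁ · sin φ₂ − sin φ₁ · cos φ₂ · cos Δλ )
  = atan2(-0.42244, -0.26713) = -122.307° → normalised to [0°, 360°): 237.693°.

237.7°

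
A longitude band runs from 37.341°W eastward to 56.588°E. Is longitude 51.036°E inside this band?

Yes

Band width going east from -37.341° to +56.588°: ((56.588 − -37.341) mod 360) = 93.929°.
Offset of +51.036° east of the west edge: ((51.036 − -37.341) mod 360) = 88.377°.
88.377° ≤ 93.929° ⇒ inside.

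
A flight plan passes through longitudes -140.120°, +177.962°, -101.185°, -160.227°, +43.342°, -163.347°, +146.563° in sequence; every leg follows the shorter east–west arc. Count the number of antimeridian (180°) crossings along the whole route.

5

Leg 1: -140.120° → +177.962°, shortest Δλ = -41.918° (west) — crosses 180°.
Leg 2: +177.962° → -101.185°, shortest Δλ = 80.853° (east) — crosses 180°.
Leg 3: -101.185° → -160.227°, shortest Δλ = -59.042° (west) — does not cross 180°.
Leg 4: -160.227° → +43.342°, shortest Δλ = -156.431° (west) — crosses 180°.
Leg 5: +43.342° → -163.347°, shortest Δλ = 153.311° (east) — crosses 180°.
Leg 6: -163.347° → +146.563°, shortest Δλ = -50.09° (west) — crosses 180°.
Total crossings: 5.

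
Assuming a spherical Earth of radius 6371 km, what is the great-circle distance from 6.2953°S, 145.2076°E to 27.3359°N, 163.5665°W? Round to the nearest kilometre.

Δλ = -163.5665 − 145.2076 = -308.7741°; wrapped into (−180°, 180°]: 51.2259°.
Δφ = 27.3359 − -6.2953 = 33.6312°.
a = sin²(Δφ/2) + cos φ₁ · cos φ₂ · sin²(Δλ/2) = 0.248695.
c = 2·atan2(√a, √(1−a)) = 1.04418 rad → d = 6371·c ≈ 6652.48 km.

6652 km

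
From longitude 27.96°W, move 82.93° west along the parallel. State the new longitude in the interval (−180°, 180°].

Start at -27.96°; shift −82.93° → -110.89°.
-110.89° already lies in (−180°, 180°].

110.89°W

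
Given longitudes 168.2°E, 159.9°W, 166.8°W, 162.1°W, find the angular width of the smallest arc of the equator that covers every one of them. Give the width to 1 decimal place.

Sort the longitudes: -166.8°, -162.1°, -159.9°, +168.2°.
Eastward gaps between consecutive values (wrapping around): 4.7°, 2.2°, 328.1°, 25.0°.
Largest gap = 328.1° ⇒ minimal covering band is its complement: 360° − 328.1° = 31.9°.
Band runs from +168.2° eastward to -159.9°, crossing the antimeridian.

31.9°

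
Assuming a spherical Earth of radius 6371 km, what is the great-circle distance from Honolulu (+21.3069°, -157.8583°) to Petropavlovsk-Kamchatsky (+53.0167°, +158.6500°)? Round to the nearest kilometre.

Δλ = 158.6500 − -157.8583 = 316.5083°; wrapped into (−180°, 180°]: -43.4917°.
Δφ = 53.0167 − 21.3069 = 31.7098°.
a = sin²(Δφ/2) + cos φ₁ · cos φ₂ · sin²(Δλ/2) = 0.151570.
c = 2·atan2(√a, √(1−a)) = 0.79979 rad → d = 6371·c ≈ 5095.44 km.

5095 km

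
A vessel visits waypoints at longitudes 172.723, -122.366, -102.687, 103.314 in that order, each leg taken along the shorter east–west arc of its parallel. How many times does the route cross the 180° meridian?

2

Leg 1: +172.723° → -122.366°, shortest Δλ = 64.911° (east) — crosses 180°.
Leg 2: -122.366° → -102.687°, shortest Δλ = 19.679° (east) — does not cross 180°.
Leg 3: -102.687° → +103.314°, shortest Δλ = -153.999° (west) — crosses 180°.
Total crossings: 2.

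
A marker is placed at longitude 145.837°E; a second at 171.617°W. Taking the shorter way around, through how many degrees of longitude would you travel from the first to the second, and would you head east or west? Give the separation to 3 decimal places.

Raw difference: -171.617 − 145.837 = -317.454°.
Normalise into (−180°, 180°]: -317.454° + 360° = 42.546°.
Positive ⇒ the second point lies to the east; separation 42.546°.

42.546° east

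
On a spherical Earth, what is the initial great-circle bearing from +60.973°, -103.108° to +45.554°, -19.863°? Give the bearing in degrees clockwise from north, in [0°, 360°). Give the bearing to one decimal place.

Δλ = -19.863 − -103.108 = 83.245°.
θ = atan2( sin Δλ · cos φ₂ , cos φ₁ · sin φ₂ − sin φ₁ · cos φ₂ · cos Δλ )
  = atan2(0.69538, 0.27439) = 68.466° → normalised to [0°, 360°): 68.466°.

68.5°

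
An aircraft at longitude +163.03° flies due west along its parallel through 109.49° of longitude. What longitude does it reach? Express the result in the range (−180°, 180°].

+53.54°

Start at +163.03°; shift −109.49° → +53.54°.
+53.54° already lies in (−180°, 180°].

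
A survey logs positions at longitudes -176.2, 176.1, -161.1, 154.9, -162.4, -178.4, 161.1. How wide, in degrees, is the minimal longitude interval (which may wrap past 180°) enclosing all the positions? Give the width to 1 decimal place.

44.0°

Sort the longitudes: -178.4°, -176.2°, -162.4°, -161.1°, +154.9°, +161.1°, +176.1°.
Eastward gaps between consecutive values (wrapping around): 2.2°, 13.8°, 1.3°, 316.0°, 6.2°, 15.0°, 5.5°.
Largest gap = 316.0° ⇒ minimal covering band is its complement: 360° − 316.0° = 44.0°.
Band runs from +154.9° eastward to -161.1°, crossing the antimeridian.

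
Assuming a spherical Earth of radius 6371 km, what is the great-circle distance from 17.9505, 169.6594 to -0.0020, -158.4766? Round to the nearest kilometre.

4015 km

Δλ = -158.4766 − 169.6594 = -328.1360°; wrapped into (−180°, 180°]: 31.8640°.
Δφ = -0.0020 − 17.9505 = -17.9525°.
a = sin²(Δφ/2) + cos φ₁ · cos φ₂ · sin²(Δλ/2) = 0.096024.
c = 2·atan2(√a, √(1−a)) = 0.63013 rad → d = 6371·c ≈ 4014.55 km.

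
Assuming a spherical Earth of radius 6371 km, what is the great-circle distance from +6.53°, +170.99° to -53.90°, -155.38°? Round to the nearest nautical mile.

Δλ = -155.38 − 170.99 = -326.37°; wrapped into (−180°, 180°]: 33.63°.
Δφ = -53.90 − 6.53 = -60.43°.
a = sin²(Δφ/2) + cos φ₁ · cos φ₂ · sin²(Δλ/2) = 0.302243.
c = 2·atan2(√a, √(1−a)) = 1.16417 rad → d = 6371·c ≈ 7416.92 km ≈ 4004.82 nmi.

4005 nmi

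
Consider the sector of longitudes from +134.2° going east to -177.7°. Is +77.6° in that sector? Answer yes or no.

No

Band width going east from +134.2° to -177.7°: ((-177.7 − 134.2) mod 360) = 48.1°.
Offset of +77.6° east of the west edge: ((77.6 − 134.2) mod 360) = 303.4°.
303.4° > 48.1° ⇒ outside.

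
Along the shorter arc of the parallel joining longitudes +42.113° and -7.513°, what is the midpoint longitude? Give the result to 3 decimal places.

+17.300°

Signed shortest Δλ from +42.113° to -7.513° is -49.626°.
Midpoint longitude = +42.113° + (-49.626°)/2 = +42.113° − 24.813° = +17.300°.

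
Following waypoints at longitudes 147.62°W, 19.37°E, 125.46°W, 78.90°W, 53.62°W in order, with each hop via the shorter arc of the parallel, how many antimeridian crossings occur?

0

Leg 1: -147.62° → +19.37°, shortest Δλ = 166.99° (east) — does not cross 180°.
Leg 2: +19.37° → -125.46°, shortest Δλ = -144.83° (west) — does not cross 180°.
Leg 3: -125.46° → -78.90°, shortest Δλ = 46.56° (east) — does not cross 180°.
Leg 4: -78.90° → -53.62°, shortest Δλ = 25.28° (east) — does not cross 180°.
Total crossings: 0.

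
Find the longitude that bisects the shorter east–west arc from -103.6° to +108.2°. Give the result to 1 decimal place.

Signed shortest Δλ from -103.6° to +108.2° is -148.2°.
Midpoint longitude = -103.6° + (-148.2°)/2 = -103.6° − 74.1° = -177.7°.
(The naïve average (-103.6 + +108.2)/2 = 2.3° is on the wrong side of the globe.)

-177.7°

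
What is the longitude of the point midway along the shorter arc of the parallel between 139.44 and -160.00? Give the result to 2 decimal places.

Signed shortest Δλ from +139.44° to -160.00° is +60.56°.
Midpoint longitude = +139.44° + (+60.56°)/2 = +139.44° + 30.28° = +169.72°.
(The naïve average (+139.44 + -160.00)/2 = -10.28° is on the wrong side of the globe.)

+169.72°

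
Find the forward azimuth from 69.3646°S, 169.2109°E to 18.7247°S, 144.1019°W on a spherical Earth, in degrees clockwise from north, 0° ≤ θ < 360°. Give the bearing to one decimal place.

54.3°

Δλ = -144.1019 − 169.2109 = -313.3128°; wrapped into (−180°, 180°]: 46.6872°.
θ = atan2( sin Δλ · cos φ₂ , cos φ₁ · sin φ₂ − sin φ₁ · cos φ₂ · cos Δλ )
  = atan2(0.68911, 0.49486) = 54.317° → normalised to [0°, 360°): 54.317°.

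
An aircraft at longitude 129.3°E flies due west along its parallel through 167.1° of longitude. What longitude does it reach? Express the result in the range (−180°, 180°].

37.8°W

Start at +129.3°; shift −167.1° → -37.8°.
-37.8° already lies in (−180°, 180°].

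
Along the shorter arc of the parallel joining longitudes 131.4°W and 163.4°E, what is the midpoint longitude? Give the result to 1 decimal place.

Signed shortest Δλ from -131.4° to +163.4° is -65.2°.
Midpoint longitude = -131.4° + (-65.2°)/2 = -131.4° − 32.6° = -164.0°.
(The naïve average (-131.4 + +163.4)/2 = 16.0° is on the wrong side of the globe.)

164.0°W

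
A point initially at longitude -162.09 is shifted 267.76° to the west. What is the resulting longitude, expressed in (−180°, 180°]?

-69.85°

Start at -162.09°; shift −267.76° → -429.85°.
-429.85° lies outside (−180°, 180°]; add 360° → -69.85°.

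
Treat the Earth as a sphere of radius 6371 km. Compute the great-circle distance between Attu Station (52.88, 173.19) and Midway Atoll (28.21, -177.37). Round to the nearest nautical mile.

Δλ = -177.37 − 173.19 = -350.56°; wrapped into (−180°, 180°]: 9.44°.
Δφ = 28.21 − 52.88 = -24.67°.
a = sin²(Δφ/2) + cos φ₁ · cos φ₂ · sin²(Δλ/2) = 0.049237.
c = 2·atan2(√a, √(1−a)) = 0.44752 rad → d = 6371·c ≈ 2851.12 km ≈ 1539.48 nmi.

1539 nmi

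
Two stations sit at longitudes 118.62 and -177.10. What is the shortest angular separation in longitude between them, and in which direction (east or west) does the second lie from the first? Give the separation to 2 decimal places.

64.28° east

Raw difference: -177.10 − 118.62 = -295.72°.
Normalise into (−180°, 180°]: -295.72° + 360° = 64.28°.
Positive ⇒ the second point lies to the east; separation 64.28°.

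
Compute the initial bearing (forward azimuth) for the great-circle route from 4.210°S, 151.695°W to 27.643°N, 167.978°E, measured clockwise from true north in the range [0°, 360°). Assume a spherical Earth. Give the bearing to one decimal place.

311.8°

Δλ = 167.978 − -151.695 = 319.673°; wrapped into (−180°, 180°]: -40.327°.
θ = atan2( sin Δλ · cos φ₂ , cos φ₁ · sin φ₂ − sin φ₁ · cos φ₂ · cos Δλ )
  = atan2(-0.57328, 0.51229) = -48.216° → normalised to [0°, 360°): 311.784°.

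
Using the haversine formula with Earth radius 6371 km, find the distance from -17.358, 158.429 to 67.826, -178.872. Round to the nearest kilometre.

Δλ = -178.872 − 158.429 = -337.301°; wrapped into (−180°, 180°]: 22.699°.
Δφ = 67.826 − -17.358 = 85.184°.
a = sin²(Δφ/2) + cos φ₁ · cos φ₂ · sin²(Δλ/2) = 0.471973.
c = 2·atan2(√a, √(1−a)) = 1.51471 rad → d = 6371·c ≈ 9650.23 km.

9650 km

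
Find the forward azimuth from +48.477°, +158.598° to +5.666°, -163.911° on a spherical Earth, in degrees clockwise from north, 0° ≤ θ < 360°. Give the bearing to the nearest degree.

131°

Δλ = -163.911 − 158.598 = -322.509°; wrapped into (−180°, 180°]: 37.491°.
θ = atan2( sin Δλ · cos φ₂ , cos φ₁ · sin φ₂ − sin φ₁ · cos φ₂ · cos Δλ )
  = atan2(0.60566, -0.52570) = 130.957° → normalised to [0°, 360°): 130.957°.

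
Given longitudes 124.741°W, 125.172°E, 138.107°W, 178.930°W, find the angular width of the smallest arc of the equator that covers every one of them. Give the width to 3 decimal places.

110.087°

Sort the longitudes: -178.930°, -138.107°, -124.741°, +125.172°.
Eastward gaps between consecutive values (wrapping around): 40.823°, 13.366°, 249.913°, 55.898°.
Largest gap = 249.913° ⇒ minimal covering band is its complement: 360° − 249.913° = 110.087°.
Band runs from +125.172° eastward to -124.741°, crossing the antimeridian.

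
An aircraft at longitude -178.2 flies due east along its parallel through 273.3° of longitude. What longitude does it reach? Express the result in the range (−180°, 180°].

Start at -178.2°; shift +273.3° → +95.1°.
+95.1° already lies in (−180°, 180°].

+95.1°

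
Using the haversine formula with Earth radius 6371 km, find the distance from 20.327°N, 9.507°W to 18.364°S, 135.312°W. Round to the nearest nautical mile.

Δλ = -135.312 − -9.507 = -125.805°.
Δφ = -18.364 − 20.327 = -38.691°.
a = sin²(Δφ/2) + cos φ₁ · cos φ₂ · sin²(Δλ/2) = 0.815050.
c = 2·atan2(√a, √(1−a)) = 2.25248 rad → d = 6371·c ≈ 14350.54 km ≈ 7748.67 nmi.

7749 nmi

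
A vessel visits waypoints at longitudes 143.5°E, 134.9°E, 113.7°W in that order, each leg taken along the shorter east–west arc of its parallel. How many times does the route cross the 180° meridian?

Leg 1: +143.5° → +134.9°, shortest Δλ = -8.6° (west) — does not cross 180°.
Leg 2: +134.9° → -113.7°, shortest Δλ = 111.4° (east) — crosses 180°.
Total crossings: 1.

1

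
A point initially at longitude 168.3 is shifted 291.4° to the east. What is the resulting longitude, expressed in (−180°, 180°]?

+99.7°

Start at +168.3°; shift +291.4° → +459.7°.
+459.7° lies outside (−180°, 180°]; subtract 360° → +99.7°.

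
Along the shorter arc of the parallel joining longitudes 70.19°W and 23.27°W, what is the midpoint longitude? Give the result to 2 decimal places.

46.73°W

Signed shortest Δλ from -70.19° to -23.27° is +46.92°.
Midpoint longitude = -70.19° + (+46.92°)/2 = -70.19° + 23.46° = -46.73°.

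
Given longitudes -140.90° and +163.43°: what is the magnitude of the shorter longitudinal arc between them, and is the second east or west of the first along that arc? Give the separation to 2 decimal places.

55.67° west

Raw difference: 163.43 − -140.90 = 304.33°.
Normalise into (−180°, 180°]: 304.33° − 360° = -55.67°.
Negative ⇒ the second point lies to the west; separation 55.67°.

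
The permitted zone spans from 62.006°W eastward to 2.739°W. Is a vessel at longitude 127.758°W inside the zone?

Band width going east from -62.006° to -2.739°: ((-2.739 − -62.006) mod 360) = 59.267°.
Offset of -127.758° east of the west edge: ((-127.758 − -62.006) mod 360) = 294.248°.
294.248° > 59.267° ⇒ outside.

No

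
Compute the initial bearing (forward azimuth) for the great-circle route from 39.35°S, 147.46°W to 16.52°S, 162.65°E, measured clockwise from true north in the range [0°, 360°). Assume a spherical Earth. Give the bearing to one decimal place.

Δλ = 162.65 − -147.46 = 310.11°; wrapped into (−180°, 180°]: -49.89°.
θ = atan2( sin Δλ · cos φ₂ , cos φ₁ · sin φ₂ − sin φ₁ · cos φ₂ · cos Δλ )
  = atan2(-0.73324, 0.17175) = -76.817° → normalised to [0°, 360°): 283.183°.

283.2°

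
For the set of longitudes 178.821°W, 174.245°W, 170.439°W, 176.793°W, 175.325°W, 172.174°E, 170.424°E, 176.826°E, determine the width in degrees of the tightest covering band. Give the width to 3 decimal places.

19.137°

Sort the longitudes: -178.821°, -176.793°, -175.325°, -174.245°, -170.439°, +170.424°, +172.174°, +176.826°.
Eastward gaps between consecutive values (wrapping around): 2.028°, 1.468°, 1.080°, 3.806°, 340.863°, 1.750°, 4.652°, 4.353°.
Largest gap = 340.863° ⇒ minimal covering band is its complement: 360° − 340.863° = 19.137°.
Band runs from +170.424° eastward to -170.439°, crossing the antimeridian.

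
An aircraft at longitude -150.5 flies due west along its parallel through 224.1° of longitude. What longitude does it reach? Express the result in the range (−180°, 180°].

Start at -150.5°; shift −224.1° → -374.6°.
-374.6° lies outside (−180°, 180°]; add 360° → -14.6°.

-14.6°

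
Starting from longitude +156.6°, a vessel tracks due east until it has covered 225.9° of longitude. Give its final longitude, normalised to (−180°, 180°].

+22.5°

Start at +156.6°; shift +225.9° → +382.5°.
+382.5° lies outside (−180°, 180°]; subtract 360° → +22.5°.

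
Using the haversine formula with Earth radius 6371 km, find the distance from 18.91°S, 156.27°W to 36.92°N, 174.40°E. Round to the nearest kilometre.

Δλ = 174.40 − -156.27 = 330.67°; wrapped into (−180°, 180°]: -29.33°.
Δφ = 36.92 − -18.91 = 55.83°.
a = sin²(Δφ/2) + cos φ₁ · cos φ₂ · sin²(Δλ/2) = 0.267651.
c = 2·atan2(√a, √(1−a)) = 1.08750 rad → d = 6371·c ≈ 6928.47 km.

6928 km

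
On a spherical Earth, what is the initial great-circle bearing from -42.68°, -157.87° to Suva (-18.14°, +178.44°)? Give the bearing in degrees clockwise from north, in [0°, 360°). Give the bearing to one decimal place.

Δλ = 178.44 − -157.87 = 336.31°; wrapped into (−180°, 180°]: -23.69°.
θ = atan2( sin Δλ · cos φ₂ , cos φ₁ · sin φ₂ − sin φ₁ · cos φ₂ · cos Δλ )
  = atan2(-0.38182, 0.36104) = -46.602° → normalised to [0°, 360°): 313.398°.

313.4°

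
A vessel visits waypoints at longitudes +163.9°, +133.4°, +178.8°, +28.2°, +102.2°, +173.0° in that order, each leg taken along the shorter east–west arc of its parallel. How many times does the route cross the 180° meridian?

Leg 1: +163.9° → +133.4°, shortest Δλ = -30.5° (west) — does not cross 180°.
Leg 2: +133.4° → +178.8°, shortest Δλ = 45.4° (east) — does not cross 180°.
Leg 3: +178.8° → +28.2°, shortest Δλ = -150.6° (west) — does not cross 180°.
Leg 4: +28.2° → +102.2°, shortest Δλ = 74.0° (east) — does not cross 180°.
Leg 5: +102.2° → +173.0°, shortest Δλ = 70.8° (east) — does not cross 180°.
Total crossings: 0.

0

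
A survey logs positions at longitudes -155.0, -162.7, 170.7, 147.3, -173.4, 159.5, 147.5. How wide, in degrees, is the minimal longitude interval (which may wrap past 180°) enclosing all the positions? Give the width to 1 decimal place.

57.7°

Sort the longitudes: -173.4°, -162.7°, -155.0°, +147.3°, +147.5°, +159.5°, +170.7°.
Eastward gaps between consecutive values (wrapping around): 10.7°, 7.7°, 302.3°, 0.2°, 12.0°, 11.2°, 15.9°.
Largest gap = 302.3° ⇒ minimal covering band is its complement: 360° − 302.3° = 57.7°.
Band runs from +147.3° eastward to -155.0°, crossing the antimeridian.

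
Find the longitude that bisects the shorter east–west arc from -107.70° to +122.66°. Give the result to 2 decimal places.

-172.52°

Signed shortest Δλ from -107.70° to +122.66° is -129.64°.
Midpoint longitude = -107.70° + (-129.64°)/2 = -107.70° − 64.82° = -172.52°.
(The naïve average (-107.70 + +122.66)/2 = 7.48° is on the wrong side of the globe.)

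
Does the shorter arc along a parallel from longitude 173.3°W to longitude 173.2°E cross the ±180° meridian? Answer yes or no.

Yes

Naïve |173.2 − -173.3| = 346.5° > 180°, so the shorter arc goes the other way round — across 180°.
Signed shortest Δλ = ((173.2 − -173.3 + 180) mod 360) − 180 = -13.5°.
Going west by 13.5° from -173.3° passes through 180° before reaching +173.2°.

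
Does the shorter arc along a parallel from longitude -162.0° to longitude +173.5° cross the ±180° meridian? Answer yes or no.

Yes

Naïve |173.5 − -162.0| = 335.5° > 180°, so the shorter arc goes the other way round — across 180°.
Signed shortest Δλ = ((173.5 − -162.0 + 180) mod 360) − 180 = -24.5°.
Going west by 24.5° from -162.0° passes through 180° before reaching +173.5°.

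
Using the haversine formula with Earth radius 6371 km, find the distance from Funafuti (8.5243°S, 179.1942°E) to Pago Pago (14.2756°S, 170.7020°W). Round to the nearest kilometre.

1273 km

Δλ = -170.7020 − 179.1942 = -349.8962°; wrapped into (−180°, 180°]: 10.1038°.
Δφ = -14.2756 − -8.5243 = -5.7513°.
a = sin²(Δφ/2) + cos φ₁ · cos φ₂ · sin²(Δλ/2) = 0.009949.
c = 2·atan2(√a, √(1−a)) = 0.19982 rad → d = 6371·c ≈ 1273.04 km.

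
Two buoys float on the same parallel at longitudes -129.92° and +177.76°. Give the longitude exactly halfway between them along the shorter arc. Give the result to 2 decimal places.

-156.08°

Signed shortest Δλ from -129.92° to +177.76° is -52.32°.
Midpoint longitude = -129.92° + (-52.32°)/2 = -129.92° − 26.16° = -156.08°.
(The naïve average (-129.92 + +177.76)/2 = 23.92° is on the wrong side of the globe.)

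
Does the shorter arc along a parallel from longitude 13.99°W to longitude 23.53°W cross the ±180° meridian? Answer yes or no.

No

Signed shortest Δλ = ((-23.53 − -13.99 + 180) mod 360) − 180 = -9.54°.
Going west by 9.54° from -13.99° reaches -23.53° without touching 180°.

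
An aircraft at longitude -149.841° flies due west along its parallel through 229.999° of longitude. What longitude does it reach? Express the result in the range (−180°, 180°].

Start at -149.841°; shift −229.999° → -379.840°.
-379.840° lies outside (−180°, 180°]; add 360° → -19.840°.

-19.840°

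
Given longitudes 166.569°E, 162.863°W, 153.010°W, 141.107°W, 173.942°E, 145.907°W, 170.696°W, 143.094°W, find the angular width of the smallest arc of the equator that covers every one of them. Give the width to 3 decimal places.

Sort the longitudes: -170.696°, -162.863°, -153.010°, -145.907°, -143.094°, -141.107°, +166.569°, +173.942°.
Eastward gaps between consecutive values (wrapping around): 7.833°, 9.853°, 7.103°, 2.813°, 1.987°, 307.676°, 7.373°, 15.362°.
Largest gap = 307.676° ⇒ minimal covering band is its complement: 360° − 307.676° = 52.324°.
Band runs from +166.569° eastward to -141.107°, crossing the antimeridian.

52.324°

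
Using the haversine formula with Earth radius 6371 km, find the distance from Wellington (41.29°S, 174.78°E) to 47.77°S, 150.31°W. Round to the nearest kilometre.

Δλ = -150.31 − 174.78 = -325.09°; wrapped into (−180°, 180°]: 34.91°.
Δφ = -47.77 − -41.29 = -6.48°.
a = sin²(Δφ/2) + cos φ₁ · cos φ₂ · sin²(Δλ/2) = 0.048632.
c = 2·atan2(√a, √(1−a)) = 0.44471 rad → d = 6371·c ≈ 2833.24 km.

2833 km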